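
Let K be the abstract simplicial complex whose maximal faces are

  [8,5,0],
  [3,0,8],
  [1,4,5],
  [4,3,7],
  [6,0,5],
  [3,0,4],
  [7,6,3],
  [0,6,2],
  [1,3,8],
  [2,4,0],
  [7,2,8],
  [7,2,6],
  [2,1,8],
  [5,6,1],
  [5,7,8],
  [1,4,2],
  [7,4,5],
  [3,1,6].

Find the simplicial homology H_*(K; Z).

Fix the vertex order 0 < 1 < 2 < 3 < 4 < 5 < 6 < 7 < 8 and write every simplex with vertices in increasing order. Then dim K = 2 and the simplices of K are:

  0-simplices (9): [0], [1], [2], [3], [4], [5], [6], [7], [8]
  1-simplices (27): (27 of them)
  2-simplices (18): [0,2,4], [0,2,6], [0,3,4], [0,3,8], [0,5,6], [0,5,8], [1,2,4], [1,2,8], [1,3,6], [1,3,8], [1,4,5], [1,5,6], [2,6,7], [2,7,8], [3,4,7], [3,6,7], [4,5,7], [5,7,8]

so the chain groups are C_0 ≅ Z^9, C_1 ≅ Z^27, C_2 ≅ Z^18.

Boundary ∂_1: C_1 → C_0 maps an edge to its endpoints' difference, ∂[p,q] = q − p. For instance
  ∂[3,6] = [6] − [3].
This gives a 9×27 integer matrix of rank 8; reducing to Smith normal form yields diagonal entries (1,1,1,1,1,1,1,1).

∂_2: C_2 → C_1 sends each 2-simplex [p,q,r] to [q,r] − [p,r] + [p,q]. For instance
  ∂[3,6,7] = [6,7] − [3,7] + [3,6],
  ∂[1,4,5] = [4,5] − [1,5] + [1,4].
The 27×18 boundary matrix has rank 17 and Smith normal form diag(1,1,1,1,1,1,1,1,1,1,1,1,1,1,1,1,1).

Reading off H_k = ker ∂_k / im ∂_{k+1}:

  H_0: rank C_0 − rank ∂_1 = 9 − 8 = 1, and the invariant factors of ∂_1 are all 1, so H_0 ≅ Z.
  H_1: rank ker ∂_1 − rank ∂_2 = (27 − 8) − 17 = 2, and the invariant factors of ∂_2 are all 1, so H_1 ≅ Z^2.
  H_2: rank ker ∂_2 − rank ∂_3 = (18 − 17) − 0 = 1, and there is no ∂_3, so H_2 ≅ Z.

As a check, the Euler characteristic is 9 − 27 + 18 = 0, which agrees with 1 − 2 + 1 = 0.

H_0 ≅ Z,  H_1 ≅ Z^2,  H_2 ≅ Z.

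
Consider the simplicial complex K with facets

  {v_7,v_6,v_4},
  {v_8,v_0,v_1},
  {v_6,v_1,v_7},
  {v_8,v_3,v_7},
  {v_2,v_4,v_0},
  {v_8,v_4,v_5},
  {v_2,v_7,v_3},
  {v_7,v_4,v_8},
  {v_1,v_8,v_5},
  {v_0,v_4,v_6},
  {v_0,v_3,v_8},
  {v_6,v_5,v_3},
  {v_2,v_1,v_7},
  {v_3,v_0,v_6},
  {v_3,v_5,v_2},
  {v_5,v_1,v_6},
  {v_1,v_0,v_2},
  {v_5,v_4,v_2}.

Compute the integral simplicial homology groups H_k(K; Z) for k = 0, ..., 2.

H_0 = Z,  H_1 = Z^2,  H_2 = Z.

Take the total order v_0 < v_1 < v_2 < v_3 < v_4 < v_5 < v_6 < v_7 < v_8 on the vertex set. Then K (dimension 2) consists of the simplices:

  0-simplices (9): [v_0], [v_1], [v_2], [v_3], [v_4], [v_5], [v_6], [v_7], [v_8]
  1-simplices (27): (27 of them)
  2-simplices (18): (18 of them)

so the chain groups are C_0 ≅ Z^9, C_1 ≅ Z^27, C_2 ≅ Z^18.

Boundary ∂_1: C_1 → C_0 is given by ∂[p,q] = [q] − [p]. For instance
  ∂[v_7,v_8] = [v_8] − [v_7].
This gives a 9×27 integer matrix of rank 8; reducing to Smith normal form yields diagonal entries (1,1,1,1,1,1,1,1).

The boundary map ∂_2: C_2 → C_1 maps a triangle to the signed sum of its edges. For instance
  ∂[v_1,v_5,v_8] = [v_5,v_8] − [v_1,v_8] + [v_1,v_5],
  ∂[v_2,v_3,v_7] = [v_3,v_7] − [v_2,v_7] + [v_2,v_3].
As a 27×18 matrix over Z this has rank 17, with invariant factors (1,1,1,1,1,1,1,1,1,1,1,1,1,1,1,1,1).

Now H_k = ker ∂_k / im ∂_{k+1}, so:

  H_0: rank C_0 − rank ∂_1 = 9 − 8 = 1, and the invariant factors of ∂_1 are all 1, so H_0 ≅ Z.
  H_1: rank ker ∂_1 − rank ∂_2 = (27 − 8) − 17 = 2, and the invariant factors of ∂_2 are all 1, so H_1 ≅ Z^2.
  H_2: rank ker ∂_2 − rank ∂_3 = (18 − 17) − 0 = 1, and there is no ∂_3, so H_2 ≅ Z.

(K is a triangulation of the torus T^2.)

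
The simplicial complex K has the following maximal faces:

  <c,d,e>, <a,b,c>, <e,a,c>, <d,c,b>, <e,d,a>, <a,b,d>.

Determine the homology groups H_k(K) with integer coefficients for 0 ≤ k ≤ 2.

K has 5 vertices, 9 edges, 6 triangles.
rank ∂_0 = 0, rank ∂_1 = 4 ⇒ b_0 = 5 − 0 − 4 = 1; all invariant factors of ∂_1 are 1 so no torsion. So H_0 ≅ Z.
rank ∂_1 = 4, rank ∂_2 = 5 ⇒ b_1 = 9 − 4 − 5 = 0; all invariant factors of ∂_2 are 1 so no torsion. So H_1 ≅ 0.
rank ∂_2 = 5, rank ∂_3 = 0 ⇒ b_2 = 6 − 5 − 0 = 1. So H_2 ≅ Z.

H_0 ≅ Z,  H_1 = 0,  H_2 ≅ Z.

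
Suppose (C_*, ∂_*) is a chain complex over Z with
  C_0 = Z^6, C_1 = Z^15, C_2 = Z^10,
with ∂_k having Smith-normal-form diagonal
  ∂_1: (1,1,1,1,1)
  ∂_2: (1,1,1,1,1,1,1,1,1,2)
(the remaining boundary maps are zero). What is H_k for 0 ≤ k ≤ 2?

H_0 ≅ Z,  H_1 ≅ Z/2,  H_2 = 0.

H_0: b_0 = 6 − 0 − 5 = 1; torsion from ∂_1 factors > 1: none. So H_0 ≅ Z.
H_1: b_1 = 15 − 5 − 10 = 0; torsion from ∂_2 factors > 1: [2]. So H_1 ≅ Z/2.
H_2: b_2 = 10 − 10 − 0 = 0; torsion from ∂_3 factors > 1: none. So H_2 ≅ 0.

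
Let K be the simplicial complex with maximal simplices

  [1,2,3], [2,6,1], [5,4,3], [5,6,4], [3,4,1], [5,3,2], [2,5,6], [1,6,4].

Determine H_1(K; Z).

H_1 ≅ 0.

We work with the vertex ordering 1 < 2 < 3 < 4 < 5 < 6. The simplices of K, each written with vertices in increasing order, are:

  0-simplices (6): [1], [2], [3], [4], [5], [6]
  1-simplices (12): [1,2], [1,3], [1,4], [1,6], [2,3], [2,5], [2,6], [3,4], [3,5], [4,5], [4,6], [5,6]
  2-simplices (8): [1,2,3], [1,2,6], [1,3,4], [1,4,6], [2,3,5], [2,5,6], [3,4,5], [4,5,6]

giving chain groups C_0 ≅ Z^6, C_1 ≅ Z^12, C_2 ≅ Z^8.

∂_1: C_1 → C_0 is given by ∂[p,q] = [q] − [p].
This gives a 6×12 integer matrix of rank 5; reducing to Smith normal form yields diagonal entries (1,1,1,1,1).

∂_2: C_2 → C_1 maps a triangle to the signed sum of its edges. For instance
  ∂[2,5,6] = [5,6] − [2,6] + [2,5],
  ∂[1,2,6] = [2,6] − [1,6] + [1,2].
The 12×8 boundary matrix has rank 7 and Smith normal form diag(1,1,1,1,1,1,1).

From H_k ≅ ker(∂_k) / im(∂_{k+1}) we obtain:

  H_1: rank ker ∂_1 − rank ∂_2 = (12 − 5) − 7 = 0, and the invariant factors of ∂_2 are all 1, so H_1 ≅ 0.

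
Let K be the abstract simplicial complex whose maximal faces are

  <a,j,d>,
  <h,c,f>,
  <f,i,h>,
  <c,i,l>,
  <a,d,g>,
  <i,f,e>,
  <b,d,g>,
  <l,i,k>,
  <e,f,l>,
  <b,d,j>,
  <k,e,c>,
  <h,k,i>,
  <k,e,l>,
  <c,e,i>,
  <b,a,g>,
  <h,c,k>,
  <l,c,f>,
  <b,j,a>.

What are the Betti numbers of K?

b_0 = 2, b_1 = 0, b_2 = 1.

We work with the vertex ordering a < b < c < d < e < f < g < h < i < j < k < l. The simplices of K, each written with vertices in increasing order, are:

  0-simplices (12): a, b, c, d, e, f, g, h, i, j, k, l
  1-simplices (27): ab, ad, ag, aj, bd, bg, bj, ce, cf, ch, ci, ck, cl, dg, dj, ef, ei, ek, el, fh, fi, fl, hi, hk, ik, il, kl
  2-simplices (18): abg, abj, adg, adj, bdg, bdj, cei, cek, cfh, cfl, chk, cil, efi, efl, ekl, fhi, hik, ikl

Hence C_0 ≅ Z^12, C_1 ≅ Z^27, C_2 ≅ Z^18.

∂_1: C_1 → C_0 sends each edge [p,q] (with p < q) to q − p. For instance
  ∂fl = l − f.
As a 12×27 matrix over Z this has rank 10, with invariant factors (1,1,1,1,1,1,1,1,1,1).

Boundary ∂_2: C_2 → C_1 acts by ∂[p,q,r] = [q,r] − [p,r] + [p,q]. For instance
  ∂chk = hk − ck + ch,
  ∂adg = dg − ag + ad.
The resulting 27×18 matrix has rank 17, and its Smith normal form has invariant factors (1,1,1,1,1,1,1,1,1,1,1,1,1,1,1,1,2).

Now H_k = ker ∂_k / im ∂_{k+1}, so:

  H_0: rank C_0 − rank ∂_1 = 12 − 10 = 2, and the invariant factors of ∂_1 are all 1, so H_0 ≅ Z^2.
  H_1: rank ker ∂_1 − rank ∂_2 = (27 − 10) − 17 = 0, and ∂_2 has invariant factor 2 > 1, so H_1 ≅ Z/2.
  H_2: rank ker ∂_2 − rank ∂_3 = (18 − 17) − 0 = 1, and there is no ∂_3, so H_2 ≅ Z.

Hence the Betti numbers are b_0 = 2, b_1 = 0, b_2 = 1.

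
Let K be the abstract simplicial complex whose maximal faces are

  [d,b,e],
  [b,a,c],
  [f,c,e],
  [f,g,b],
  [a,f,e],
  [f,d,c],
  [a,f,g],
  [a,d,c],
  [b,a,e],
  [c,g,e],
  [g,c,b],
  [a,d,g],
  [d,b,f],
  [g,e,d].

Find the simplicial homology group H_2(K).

Order the vertices as a < b < c < d < e < f < g. Listing each simplex with vertices in this order, K has dimension 2 with simplices:

  0-simplices (7): a, b, c, d, e, f, g
  1-simplices (21): ab, ac, ad, ae, af, ag, bc, bd, be, bf, bg, cd, ce, cf, cg, de, df, dg, ef, eg, fg
  2-simplices (14): abc, abe, acd, adg, aef, afg, bcg, bde, bdf, bfg, cdf, cef, ceg, deg

so the chain groups are C_0 ≅ Z^7, C_1 ≅ Z^21, C_2 ≅ Z^14.

The boundary map ∂_1: C_1 → C_0 sends each edge [p,q] (with p < q) to q − p. For instance
  ∂cf = f − c.
This gives a 7×21 integer matrix of rank 6; reducing to Smith normal form yields diagonal entries (1,1,1,1,1,1).

∂_2: C_2 → C_1 acts by ∂[p,q,r] = [q,r] − [p,r] + [p,q]. For instance
  ∂bdf = df − bf + bd,
  ∂acd = cd − ad + ac.
The resulting 21×14 matrix has rank 13, and its Smith normal form has invariant factors (1,1,1,1,1,1,1,1,1,1,1,1,1).

Now H_k = ker ∂_k / im ∂_{k+1}, so:

  H_2: rank ker ∂_2 − rank ∂_3 = (14 − 13) − 0 = 1, and there is no ∂_3, so H_2 ≅ Z.

(K is a triangulation of the torus T^2.)

H_2 ≅ Z.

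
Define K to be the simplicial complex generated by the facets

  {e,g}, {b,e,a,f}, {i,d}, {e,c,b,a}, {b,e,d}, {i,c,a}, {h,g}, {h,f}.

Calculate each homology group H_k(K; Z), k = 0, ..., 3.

H_0 = Z,  H_1 = Z^2,  H_2 = 0,  H_3 = 0.

Take the total order a < b < c < d < e < f < g < h < i on the vertex set. Then K (dimension 3) consists of the simplices:

  0-simplices (9): a, b, c, d, e, f, g, h, i
  1-simplices (17): ab, ac, ae, af, ai, bc, bd, be, bf, ce, ci, de, di, ef, eg, fh, gh
  2-simplices (9): abc, abe, abf, ace, aci, aef, bce, bde, bef
  3-simplices (2): abce, abef

so the chain groups are C_0 ≅ Z^9, C_1 ≅ Z^17, C_2 ≅ Z^9, C_3 ≅ Z^2.

The boundary map ∂_1: C_1 → C_0 sends each edge [p,q] (with p < q) to q − p. For instance
  ∂ai = i − a.
The resulting 9×17 matrix has rank 8, and its Smith normal form has invariant factors (1,1,1,1,1,1,1,1).

∂_2: C_2 → C_1 acts by ∂[p,q,r] = [q,r] − [p,r] + [p,q]. For instance
  ∂bde = de − be + bd,
  ∂aci = ci − ai + ac.
As a 17×9 matrix over Z this has rank 7, with invariant factors (1,1,1,1,1,1,1).

The boundary map ∂_3: C_3 → C_2 sends each 3-simplex σ to the alternating sum Σ_i (−1)^i (σ with its i-th vertex removed). For instance
  ∂abef = bef − aef + abf − abe,
  ∂abce = bce − ace + abe − abc.
The resulting 9×2 matrix has rank 2, and its Smith normal form has invariant factors (1,1).

Reading off H_k = ker ∂_k / im ∂_{k+1}:

  H_0: rank C_0 − rank ∂_1 = 9 − 8 = 1, and the invariant factors of ∂_1 are all 1, so H_0 = Z.
  H_1: rank ker ∂_1 − rank ∂_2 = (17 − 8) − 7 = 2, and the invariant factors of ∂_2 are all 1, so H_1 = Z^2.
  H_2: rank ker ∂_2 − rank ∂_3 = (9 − 7) − 2 = 0, and the invariant factors of ∂_3 are all 1, so H_2 = 0.
  H_3: rank ker ∂_3 − rank ∂_4 = (2 − 2) − 0 = 0, and there is no ∂_4, so H_3 = 0.

As a check, the Euler characteristic is 9 − 17 + 9 − 2 = -1, which agrees with 1 − 2 + 0 − 0 = -1.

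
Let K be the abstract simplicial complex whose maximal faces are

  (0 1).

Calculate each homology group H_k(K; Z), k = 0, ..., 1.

We work with the vertex ordering 0 < 1. The simplices of K, each written with vertices in increasing order, are:

  0-simplices (2): [0], [1]
  1-simplices (1): [0,1]

so the chain groups are C_0 ≅ Z^2, C_1 ≅ Z^1.

The boundary map ∂_1: C_1 → C_0 sends each edge [p,q] (with p < q) to q − p. For instance
  ∂[0,1] = [1] − [0].
The 2×1 boundary matrix has rank 1 and Smith normal form diag(1).

Now H_k = ker ∂_k / im ∂_{k+1}, so:

  H_0: rank C_0 − rank ∂_1 = 2 − 1 = 1, and the invariant factors of ∂_1 are all 1, so H_0 = Z.
  H_1: rank ker ∂_1 − rank ∂_2 = (1 − 1) − 0 = 0, and there is no ∂_2, so H_1 = 0.

(K is a triangulation of the 1-simplex.)

H_0 = Z,  H_1 = 0.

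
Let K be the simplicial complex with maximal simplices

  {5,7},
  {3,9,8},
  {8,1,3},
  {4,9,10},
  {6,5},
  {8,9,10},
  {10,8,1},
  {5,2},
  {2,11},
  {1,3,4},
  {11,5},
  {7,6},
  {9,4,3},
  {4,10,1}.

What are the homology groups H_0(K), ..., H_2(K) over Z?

Fix the vertex order 1 < 2 < 3 < 4 < 5 < 6 < 7 < 8 < 9 < 10 < 11 and write every simplex with vertices in increasing order. Then dim K = 2 and the simplices of K are:

  0-simplices (11): [1], [2], [3], [4], [5], [6], [7], [8], [9], [10], [11]
  1-simplices (18): [1,3], [1,4], [1,8], [1,10], [2,5], [2,11], [3,4], [3,8], [3,9], [4,9], [4,10], [5,6], [5,7], [5,11], [6,7], [8,9], [8,10], [9,10]
  2-simplices (8): [1,3,4], [1,3,8], [1,4,10], [1,8,10], [3,4,9], [3,8,9], [4,9,10], [8,9,10]

Hence C_0 ≅ Z^11, C_1 ≅ Z^18, C_2 ≅ Z^8.

The boundary map ∂_1: C_1 → C_0 is given by ∂[p,q] = [q] − [p]. For instance
  ∂[8,9] = [9] − [8].
The resulting 11×18 matrix has rank 9, and its Smith normal form has invariant factors (1,1,1,1,1,1,1,1,1).

∂_2: C_2 → C_1 acts by ∂[p,q,r] = [q,r] − [p,r] + [p,q]. For instance
  ∂[3,4,9] = [4,9] − [3,9] + [3,4],
  ∂[1,8,10] = [8,10] − [1,10] + [1,8].
The resulting 18×8 matrix has rank 7, and its Smith normal form has invariant factors (1,1,1,1,1,1,1).

From H_k ≅ ker(∂_k) / im(∂_{k+1}) we obtain:

  H_0: rank C_0 − rank ∂_1 = 11 − 9 = 2, and the invariant factors of ∂_1 are all 1, so H_0 ≅ Z^2.
  H_1: rank ker ∂_1 − rank ∂_2 = (18 − 9) − 7 = 2, and the invariant factors of ∂_2 are all 1, so H_1 ≅ Z^2.
  H_2: rank ker ∂_2 − rank ∂_3 = (8 − 7) − 0 = 1, and there is no ∂_3, so H_2 ≅ Z.

As a check, the Euler characteristic is 11 − 18 + 8 = 1, which agrees with 2 − 2 + 1 = 1.
(K is a triangulation of the disjoint union of the 2-sphere S^2 and a wedge of 2 circles.)

H_0 = Z^2,  H_1 = Z^2,  H_2 = Z.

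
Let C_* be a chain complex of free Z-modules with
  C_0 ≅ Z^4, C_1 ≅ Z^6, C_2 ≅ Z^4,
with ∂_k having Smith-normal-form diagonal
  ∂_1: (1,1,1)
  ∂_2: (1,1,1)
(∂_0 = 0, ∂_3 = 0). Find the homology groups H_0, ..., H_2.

H_0 ≅ Z,  H_1 = 0,  H_2 ≅ Z.

H_0: b_0 = 4 − 0 − 3 = 1; torsion from ∂_1 factors > 1: none. So H_0 ≅ Z.
H_1: b_1 = 6 − 3 − 3 = 0; torsion from ∂_2 factors > 1: none. So H_1 ≅ 0.
H_2: b_2 = 4 − 3 − 0 = 1; torsion from ∂_3 factors > 1: none. So H_2 ≅ Z.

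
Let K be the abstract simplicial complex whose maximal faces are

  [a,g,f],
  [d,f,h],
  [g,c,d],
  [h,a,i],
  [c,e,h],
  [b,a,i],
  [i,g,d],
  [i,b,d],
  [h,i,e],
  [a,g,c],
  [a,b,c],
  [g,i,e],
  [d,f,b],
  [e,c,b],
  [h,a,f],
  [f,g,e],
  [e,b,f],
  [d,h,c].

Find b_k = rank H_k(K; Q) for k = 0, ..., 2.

b_0 = 1, b_1 = 2, b_2 = 1.

K has 9 vertices, 27 edges, 18 triangles.
rank ∂_0 = 0, rank ∂_1 = 8 ⇒ b_0 = 9 − 0 − 8 = 1; all invariant factors of ∂_1 are 1 so no torsion. So H_0 ≅ Z.
rank ∂_1 = 8, rank ∂_2 = 17 ⇒ b_1 = 27 − 8 − 17 = 2; all invariant factors of ∂_2 are 1 so no torsion. So H_1 ≅ Z^2.
rank ∂_2 = 17, rank ∂_3 = 0 ⇒ b_2 = 18 − 17 − 0 = 1. So H_2 ≅ Z.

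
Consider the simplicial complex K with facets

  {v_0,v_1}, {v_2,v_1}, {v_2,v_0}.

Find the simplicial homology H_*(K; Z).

K has 3 vertices, 3 edges.
rank ∂_0 = 0, rank ∂_1 = 2 ⇒ b_0 = 3 − 0 − 2 = 1; all invariant factors of ∂_1 are 1 so no torsion. So H_0 ≅ Z.
rank ∂_1 = 2, rank ∂_2 = 0 ⇒ b_1 = 3 − 2 − 0 = 1. So H_1 ≅ Z.

H_0 = Z,  H_1 = Z.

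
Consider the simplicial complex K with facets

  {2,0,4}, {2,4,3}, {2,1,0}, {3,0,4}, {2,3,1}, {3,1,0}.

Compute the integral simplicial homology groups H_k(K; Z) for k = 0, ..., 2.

H_0 = Z,  H_1 = 0,  H_2 = Z.

K has 5 vertices, 9 edges, 6 triangles.
rank ∂_0 = 0, rank ∂_1 = 4 ⇒ b_0 = 5 − 0 − 4 = 1; all invariant factors of ∂_1 are 1 so no torsion. So H_0 = Z.
rank ∂_1 = 4, rank ∂_2 = 5 ⇒ b_1 = 9 − 4 − 5 = 0; all invariant factors of ∂_2 are 1 so no torsion. So H_1 = 0.
rank ∂_2 = 5, rank ∂_3 = 0 ⇒ b_2 = 6 − 5 − 0 = 1. So H_2 = Z.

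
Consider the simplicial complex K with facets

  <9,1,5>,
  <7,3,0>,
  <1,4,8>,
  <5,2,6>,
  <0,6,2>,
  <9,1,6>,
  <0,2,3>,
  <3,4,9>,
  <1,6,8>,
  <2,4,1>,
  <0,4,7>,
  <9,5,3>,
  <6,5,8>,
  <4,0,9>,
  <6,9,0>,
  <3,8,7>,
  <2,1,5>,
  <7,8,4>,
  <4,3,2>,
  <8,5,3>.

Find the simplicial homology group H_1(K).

H_1 = Z ⊕ Z_2.

Fix the vertex order 0 < 1 < 2 < 3 < 4 < 5 < 6 < 7 < 8 < 9 and write every simplex with vertices in increasing order. Then dim K = 2 and the simplices of K are:

  0-simplices (10): [0], [1], [2], [3], [4], [5], [6], [7], [8], [9]
  1-simplices (30): (30 of them)
  2-simplices (20): (20 of them)

giving chain groups C_0 ≅ Z^10, C_1 ≅ Z^30, C_2 ≅ Z^20.

Boundary ∂_1: C_1 → C_0 sends each edge [p,q] (with p < q) to q − p. For instance
  ∂[1,2] = [2] − [1].
The resulting 10×30 matrix has rank 9, and its Smith normal form has invariant factors (1,1,1,1,1,1,1,1,1).

∂_2: C_2 → C_1 maps a triangle to the signed sum of its edges. For instance
  ∂[0,6,9] = [6,9] − [0,9] + [0,6],
  ∂[1,2,5] = [2,5] − [1,5] + [1,2].
The resulting 30×20 matrix has rank 20, and its Smith normal form has invariant factors (1,1,1,1,1,1,1,1,1,1,1,1,1,1,1,1,1,1,1,2).

Reading off H_k = ker ∂_k / im ∂_{k+1}:

  H_1: rank ker ∂_1 − rank ∂_2 = (30 − 9) − 20 = 1, and ∂_2 has invariant factor 2 > 1, so H_1 ≅ Z ⊕ Z_2.

(K is a triangulation of the Klein bottle.)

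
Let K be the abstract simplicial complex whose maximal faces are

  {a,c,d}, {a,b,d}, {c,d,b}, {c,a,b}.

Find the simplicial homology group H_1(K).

Fix the vertex order a < b < c < d and write every simplex with vertices in increasing order. Then dim K = 2 and the simplices of K are:

  0-simplices (4): a, b, c, d
  1-simplices (6): ab, ac, ad, bc, bd, cd
  2-simplices (4): abc, abd, acd, bcd

Hence C_0 ≅ Z^4, C_1 ≅ Z^6, C_2 ≅ Z^4.

The boundary map ∂_1: C_1 → C_0 sends each edge [p,q] (with p < q) to q − p. For instance
  ∂cd = d − c.
This gives a 4×6 integer matrix of rank 3; reducing to Smith normal form yields diagonal entries (1,1,1).

Boundary ∂_2: C_2 → C_1 maps a triangle to the signed sum of its edges. For instance
  ∂abd = bd − ad + ab,
  ∂acd = cd − ad + ac.
The 6×4 boundary matrix has rank 3 and Smith normal form diag(1,1,1).

Computing H_k = (kernel of ∂_k) / (image of ∂_{k+1}):

  H_1: rank ker ∂_1 − rank ∂_2 = (6 − 3) − 3 = 0, and the invariant factors of ∂_2 are all 1, so H_1 ≅ 0.

H_1 = 0.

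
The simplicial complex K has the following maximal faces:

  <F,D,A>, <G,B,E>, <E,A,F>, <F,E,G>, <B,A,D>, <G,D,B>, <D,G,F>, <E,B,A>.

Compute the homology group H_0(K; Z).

H_0 ≅ Z.

K has 6 vertices, 12 edges, 8 triangles.
rank ∂_0 = 0, rank ∂_1 = 5 ⇒ b_0 = 6 − 0 − 5 = 1; all invariant factors of ∂_1 are 1 so no torsion. So H_0 = Z.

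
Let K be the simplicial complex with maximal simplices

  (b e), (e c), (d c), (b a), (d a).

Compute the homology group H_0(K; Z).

We work with the vertex ordering a < b < c < d < e. The simplices of K, each written with vertices in increasing order, are:

  0-simplices (5): a, b, c, d, e
  1-simplices (5): ab, ad, be, cd, ce

so the chain groups are C_0 ≅ Z^5, C_1 ≅ Z^5.

∂_1: C_1 → C_0 is given by ∂[p,q] = [q] − [p].
This gives a 5×5 integer matrix of rank 4; reducing to Smith normal form yields diagonal entries (1,1,1,1).

From H_k ≅ ker(∂_k) / im(∂_{k+1}) we obtain:

  H_0: rank C_0 − rank ∂_1 = 5 − 4 = 1, and the invariant factors of ∂_1 are all 1, so H_0 = Z.

H_0 = Z.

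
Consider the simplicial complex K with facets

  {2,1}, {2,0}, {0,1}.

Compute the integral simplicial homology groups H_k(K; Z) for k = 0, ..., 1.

H_0 = Z,  H_1 = Z.

Fix the vertex order 0 < 1 < 2 and write every simplex with vertices in increasing order. Then dim K = 1 and the simplices of K are:

  0-simplices (3): [0], [1], [2]
  1-simplices (3): [0,1], [0,2], [1,2]

giving chain groups C_0 ≅ Z^3, C_1 ≅ Z^3.

The boundary map ∂_1: C_1 → C_0 is given by ∂[p,q] = [q] − [p]. For instance
  ∂[1,2] = [2] − [1].
This gives a 3×3 integer matrix of rank 2; reducing to Smith normal form yields diagonal entries (1,1).

Reading off H_k = ker ∂_k / im ∂_{k+1}:

  H_0: rank C_0 − rank ∂_1 = 3 − 2 = 1, and the invariant factors of ∂_1 are all 1, so H_0 = Z.
  H_1: rank ker ∂_1 − rank ∂_2 = (3 − 2) − 0 = 1, and there is no ∂_2, so H_1 = Z.

As a check, the Euler characteristic is 3 − 3 = 0, which agrees with 1 − 1 = 0.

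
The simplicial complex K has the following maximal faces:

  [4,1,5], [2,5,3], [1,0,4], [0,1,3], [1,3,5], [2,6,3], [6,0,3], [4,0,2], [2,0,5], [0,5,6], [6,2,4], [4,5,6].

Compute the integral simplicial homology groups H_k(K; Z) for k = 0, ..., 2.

Take the total order 0 < 1 < 2 < 3 < 4 < 5 < 6 on the vertex set. Then K (dimension 2) consists of the simplices:

  0-simplices (7): [0], [1], [2], [3], [4], [5], [6]
  1-simplices (18): [0,1], [0,2], [0,3], [0,4], [0,5], [0,6], [1,3], [1,4], [1,5], [2,3], [2,4], [2,5], [2,6], [3,5], [3,6], [4,5], [4,6], [5,6]
  2-simplices (12): [0,1,3], [0,1,4], [0,2,4], [0,2,5], [0,3,6], [0,5,6], [1,3,5], [1,4,5], [2,3,5], [2,3,6], [2,4,6], [4,5,6]

Hence C_0 ≅ Z^7, C_1 ≅ Z^18, C_2 ≅ Z^12.

The boundary map ∂_1: C_1 → C_0 is given by ∂[p,q] = [q] − [p]. For instance
  ∂[2,3] = [3] − [2].
The resulting 7×18 matrix has rank 6, and its Smith normal form has invariant factors (1,1,1,1,1,1).

The boundary map ∂_2: C_2 → C_1 acts by ∂[p,q,r] = [q,r] − [p,r] + [p,q]. For instance
  ∂[2,3,5] = [3,5] − [2,5] + [2,3],
  ∂[0,2,5] = [2,5] − [0,5] + [0,2].
The 18×12 boundary matrix has rank 12 and Smith normal form diag(1,1,1,1,1,1,1,1,1,1,1,2).

From H_k ≅ ker(∂_k) / im(∂_{k+1}) we obtain:

  H_0: rank C_0 − rank ∂_1 = 7 − 6 = 1, and the invariant factors of ∂_1 are all 1, so H_0 ≅ Z.
  H_1: rank ker ∂_1 − rank ∂_2 = (18 − 6) − 12 = 0, and ∂_2 has invariant factor 2 > 1, so H_1 ≅ Z_2.
  H_2: rank ker ∂_2 − rank ∂_3 = (12 − 12) − 0 = 0, and there is no ∂_3, so H_2 ≅ 0.

As a check, the Euler characteristic is 7 − 18 + 12 = 1, which agrees with 1 − 0 + 0 = 1.
(K is a triangulation of the real projective plane RP^2.)

H_0 = Z,  H_1 = Z_2,  H_2 = 0.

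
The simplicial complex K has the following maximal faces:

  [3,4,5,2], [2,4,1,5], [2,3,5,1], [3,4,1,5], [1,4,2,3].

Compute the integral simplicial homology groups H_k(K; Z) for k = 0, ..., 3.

Take the total order 1 < 2 < 3 < 4 < 5 on the vertex set. Then K (dimension 3) consists of the simplices:

  0-simplices (5): [1], [2], [3], [4], [5]
  1-simplices (10): [1,2], [1,3], [1,4], [1,5], [2,3], [2,4], [2,5], [3,4], [3,5], [4,5]
  2-simplices (10): [1,2,3], [1,2,4], [1,2,5], [1,3,4], [1,3,5], [1,4,5], [2,3,4], [2,3,5], [2,4,5], [3,4,5]
  3-simplices (5): [1,2,3,4], [1,2,3,5], [1,2,4,5], [1,3,4,5], [2,3,4,5]

Hence C_0 ≅ Z^5, C_1 ≅ Z^10, C_2 ≅ Z^10, C_3 ≅ Z^5.

Boundary ∂_1: C_1 → C_0 is given by ∂[p,q] = [q] − [p].
The 5×10 boundary matrix has rank 4 and Smith normal form diag(1,1,1,1).

∂_2: C_2 → C_1 acts by ∂[p,q,r] = [q,r] − [p,r] + [p,q]. For instance
  ∂[1,3,4] = [3,4] − [1,4] + [1,3],
  ∂[2,3,4] = [3,4] − [2,4] + [2,3].
The resulting 10×10 matrix has rank 6, and its Smith normal form has invariant factors (1,1,1,1,1,1).

∂_3: C_3 → C_2 sends each 3-simplex σ to the alternating sum Σ_i (−1)^i (σ with its i-th vertex removed). For instance
  ∂[2,3,4,5] = [3,4,5] − [2,4,5] + [2,3,5] − [2,3,4],
  ∂[1,2,4,5] = [2,4,5] − [1,4,5] + [1,2,5] − [1,2,4].
The 10×5 boundary matrix has rank 4 and Smith normal form diag(1,1,1,1).

From H_k ≅ ker(∂_k) / im(∂_{k+1}) we obtain:

  H_0: rank C_0 − rank ∂_1 = 5 − 4 = 1, and the invariant factors of ∂_1 are all 1, so H_0 = Z.
  H_1: rank ker ∂_1 − rank ∂_2 = (10 − 4) − 6 = 0, and the invariant factors of ∂_2 are all 1, so H_1 = 0.
  H_2: rank ker ∂_2 − rank ∂_3 = (10 − 6) − 4 = 0, and the invariant factors of ∂_3 are all 1, so H_2 = 0.
  H_3: rank ker ∂_3 − rank ∂_4 = (5 − 4) − 0 = 1, and there is no ∂_4, so H_3 = Z.

(K is a triangulation of the 3-sphere S^3.)

H_0 = Z,  H_1 = 0,  H_2 = 0,  H_3 = Z.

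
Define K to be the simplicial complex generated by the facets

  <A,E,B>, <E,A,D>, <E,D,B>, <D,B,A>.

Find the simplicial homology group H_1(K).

Fix the vertex order A < B < D < E and write every simplex with vertices in increasing order. Then dim K = 2 and the simplices of K are:

  0-simplices (4): A, B, D, E
  1-simplices (6): AB, AD, AE, BD, BE, DE
  2-simplices (4): ABD, ABE, ADE, BDE

so the chain groups are C_0 ≅ Z^4, C_1 ≅ Z^6, C_2 ≅ Z^4.

Boundary ∂_1: C_1 → C_0 is given by ∂[p,q] = [q] − [p].
The resulting 4×6 matrix has rank 3, and its Smith normal form has invariant factors (1,1,1).

The boundary map ∂_2: C_2 → C_1 acts by ∂[p,q,r] = [q,r] − [p,r] + [p,q]. For instance
  ∂ABD = BD − AD + AB,
  ∂BDE = DE − BE + BD.
The 6×4 boundary matrix has rank 3 and Smith normal form diag(1,1,1).

Now H_k = ker ∂_k / im ∂_{k+1}, so:

  H_1: rank ker ∂_1 − rank ∂_2 = (6 − 3) − 3 = 0, and the invariant factors of ∂_2 are all 1, so H_1 = 0.

H_1 = 0.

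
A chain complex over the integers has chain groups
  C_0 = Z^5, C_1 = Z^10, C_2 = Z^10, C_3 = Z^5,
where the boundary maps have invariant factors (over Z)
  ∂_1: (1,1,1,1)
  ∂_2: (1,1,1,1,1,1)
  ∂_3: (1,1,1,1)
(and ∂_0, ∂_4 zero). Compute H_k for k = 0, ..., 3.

H_0 ≅ Z,  H_1 = 0,  H_2 = 0,  H_3 ≅ Z.

H_0: b_0 = 5 − 0 − 4 = 1; torsion from ∂_1 factors > 1: none. So H_0 ≅ Z.
H_1: b_1 = 10 − 4 − 6 = 0; torsion from ∂_2 factors > 1: none. So H_1 ≅ 0.
H_2: b_2 = 10 − 6 − 4 = 0; torsion from ∂_3 factors > 1: none. So H_2 ≅ 0.
H_3: b_3 = 5 − 4 − 0 = 1; torsion from ∂_4 factors > 1: none. So H_3 ≅ Z.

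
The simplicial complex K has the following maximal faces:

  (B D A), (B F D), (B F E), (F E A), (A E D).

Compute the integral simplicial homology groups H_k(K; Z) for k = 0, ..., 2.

We work with the vertex ordering A < B < D < E < F. The simplices of K, each written with vertices in increasing order, are:

  0-simplices (5): A, B, D, E, F
  1-simplices (10): AB, AD, AE, AF, BD, BE, BF, DE, DF, EF
  2-simplices (5): ABD, ADE, AEF, BDF, BEF

Hence C_0 ≅ Z^5, C_1 ≅ Z^10, C_2 ≅ Z^5.

The boundary map ∂_1: C_1 → C_0 is given by ∂[p,q] = [q] − [p].
This gives a 5×10 integer matrix of rank 4; reducing to Smith normal form yields diagonal entries (1,1,1,1).

The boundary map ∂_2: C_2 → C_1 acts by ∂[p,q,r] = [q,r] − [p,r] + [p,q]. For instance
  ∂ABD = BD − AD + AB,
  ∂AEF = EF − AF + AE.
As a 10×5 matrix over Z this has rank 5, with invariant factors (1,1,1,1,1).

Now H_k = ker ∂_k / im ∂_{k+1}, so:

  H_0: rank C_0 − rank ∂_1 = 5 − 4 = 1, and the invariant factors of ∂_1 are all 1, so H_0 ≅ Z.
  H_1: rank ker ∂_1 − rank ∂_2 = (10 − 4) − 5 = 1, and the invariant factors of ∂_2 are all 1, so H_1 ≅ Z.
  H_2: rank ker ∂_2 − rank ∂_3 = (5 − 5) − 0 = 0, and there is no ∂_3, so H_2 ≅ 0.

(K is a triangulation of the Möbius band.)

H_0 ≅ Z,  H_1 ≅ Z,  H_2 = 0.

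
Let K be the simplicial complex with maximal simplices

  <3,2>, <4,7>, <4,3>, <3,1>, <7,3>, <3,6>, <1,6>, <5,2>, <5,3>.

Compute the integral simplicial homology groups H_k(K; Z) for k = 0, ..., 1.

H_0 = Z,  H_1 = Z^3.

Take the total order 1 < 2 < 3 < 4 < 5 < 6 < 7 on the vertex set. Then K (dimension 1) consists of the simplices:

  0-simplices (7): [1], [2], [3], [4], [5], [6], [7]
  1-simplices (9): [1,3], [1,6], [2,3], [2,5], [3,4], [3,5], [3,6], [3,7], [4,7]

giving chain groups C_0 ≅ Z^7, C_1 ≅ Z^9.

Boundary ∂_1: C_1 → C_0 is given by ∂[p,q] = [q] − [p]. For instance
  ∂[4,7] = [7] − [4].
This gives a 7×9 integer matrix of rank 6; reducing to Smith normal form yields diagonal entries (1,1,1,1,1,1).

Reading off H_k = ker ∂_k / im ∂_{k+1}:

  H_0: rank C_0 − rank ∂_1 = 7 − 6 = 1, and the invariant factors of ∂_1 are all 1, so H_0 = Z.
  H_1: rank ker ∂_1 − rank ∂_2 = (9 − 6) − 0 = 3, and there is no ∂_2, so H_1 = Z^3.

As a check, the Euler characteristic is 7 − 9 = -2, which agrees with 1 − 3 = -2.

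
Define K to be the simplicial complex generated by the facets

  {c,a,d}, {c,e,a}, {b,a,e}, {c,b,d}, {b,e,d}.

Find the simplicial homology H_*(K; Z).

H_0 ≅ Z,  H_1 ≅ Z,  H_2 = 0.

We work with the vertex ordering a < b < c < d < e. The simplices of K, each written with vertices in increasing order, are:

  0-simplices (5): a, b, c, d, e
  1-simplices (10): ab, ac, ad, ae, bc, bd, be, cd, ce, de
  2-simplices (5): abe, acd, ace, bcd, bde

giving chain groups C_0 ≅ Z^5, C_1 ≅ Z^10, C_2 ≅ Z^5.

Boundary ∂_1: C_1 → C_0 maps an edge to its endpoints' difference, ∂[p,q] = q − p. For instance
  ∂cd = d − c.
The 5×10 boundary matrix has rank 4 and Smith normal form diag(1,1,1,1).

The boundary map ∂_2: C_2 → C_1 acts by ∂[p,q,r] = [q,r] − [p,r] + [p,q]. For instance
  ∂abe = be − ae + ab,
  ∂bde = de − be + bd.
As a 10×5 matrix over Z this has rank 5, with invariant factors (1,1,1,1,1).

Reading off H_k = ker ∂_k / im ∂_{k+1}:

  H_0: rank C_0 − rank ∂_1 = 5 − 4 = 1, and the invariant factors of ∂_1 are all 1, so H_0 ≅ Z.
  H_1: rank ker ∂_1 − rank ∂_2 = (10 − 4) − 5 = 1, and the invariant factors of ∂_2 are all 1, so H_1 ≅ Z.
  H_2: rank ker ∂_2 − rank ∂_3 = (5 − 5) − 0 = 0, and there is no ∂_3, so H_2 ≅ 0.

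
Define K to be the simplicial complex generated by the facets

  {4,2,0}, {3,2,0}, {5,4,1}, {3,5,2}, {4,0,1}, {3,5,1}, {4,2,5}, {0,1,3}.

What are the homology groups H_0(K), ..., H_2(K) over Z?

Fix the vertex order 0 < 1 < 2 < 3 < 4 < 5 and write every simplex with vertices in increasing order. Then dim K = 2 and the simplices of K are:

  0-simplices (6): [0], [1], [2], [3], [4], [5]
  1-simplices (12): [0,1], [0,2], [0,3], [0,4], [1,3], [1,4], [1,5], [2,3], [2,4], [2,5], [3,5], [4,5]
  2-simplices (8): [0,1,3], [0,1,4], [0,2,3], [0,2,4], [1,3,5], [1,4,5], [2,3,5], [2,4,5]

Hence C_0 ≅ Z^6, C_1 ≅ Z^12, C_2 ≅ Z^8.

The boundary map ∂_1: C_1 → C_0 maps an edge to its endpoints' difference, ∂[p,q] = q − p. For instance
  ∂[2,3] = [3] − [2].
The resulting 6×12 matrix has rank 5, and its Smith normal form has invariant factors (1,1,1,1,1).

The boundary map ∂_2: C_2 → C_1 acts by ∂[p,q,r] = [q,r] − [p,r] + [p,q]. For instance
  ∂[0,1,3] = [1,3] − [0,3] + [0,1],
  ∂[0,2,4] = [2,4] − [0,4] + [0,2].
This gives a 12×8 integer matrix of rank 7; reducing to Smith normal form yields diagonal entries (1,1,1,1,1,1,1).

Reading off H_k = ker ∂_k / im ∂_{k+1}:

  H_0: rank C_0 − rank ∂_1 = 6 − 5 = 1, and the invariant factors of ∂_1 are all 1, so H_0 = Z.
  H_1: rank ker ∂_1 − rank ∂_2 = (12 − 5) − 7 = 0, and the invariant factors of ∂_2 are all 1, so H_1 = 0.
  H_2: rank ker ∂_2 − rank ∂_3 = (8 − 7) − 0 = 1, and there is no ∂_3, so H_2 = Z.

As a check, the Euler characteristic is 6 − 12 + 8 = 2, which agrees with 1 − 0 + 1 = 2.
(K is a triangulation of the 2-sphere S^2.)

H_0 ≅ Z,  H_1 = 0,  H_2 ≅ Z.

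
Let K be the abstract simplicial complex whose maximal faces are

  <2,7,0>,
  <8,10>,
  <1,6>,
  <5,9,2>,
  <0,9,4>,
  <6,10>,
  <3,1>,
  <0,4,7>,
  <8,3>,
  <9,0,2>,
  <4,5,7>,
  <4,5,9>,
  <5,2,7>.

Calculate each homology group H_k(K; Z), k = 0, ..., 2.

H_0 = Z^2,  H_1 = Z,  H_2 = Z.

Fix the vertex order 0 < 1 < 2 < 3 < 4 < 5 < 6 < 7 < 8 < 9 < 10 and write every simplex with vertices in increasing order. Then dim K = 2 and the simplices of K are:

  0-simplices (11): [0], [1], [2], [3], [4], [5], [6], [7], [8], [9], [10]
  1-simplices (17): [0,2], [0,4], [0,7], [0,9], [1,3], [1,6], [2,5], [2,7], [2,9], [3,8], [4,5], [4,7], [4,9], [5,7], [5,9], [6,10], [8,10]
  2-simplices (8): [0,2,7], [0,2,9], [0,4,7], [0,4,9], [2,5,7], [2,5,9], [4,5,7], [4,5,9]

so the chain groups are C_0 ≅ Z^11, C_1 ≅ Z^17, C_2 ≅ Z^8.

∂_1: C_1 → C_0 sends each edge [p,q] (with p < q) to q − p.
The resulting 11×17 matrix has rank 9, and its Smith normal form has invariant factors (1,1,1,1,1,1,1,1,1).

∂_2: C_2 → C_1 acts by ∂[p,q,r] = [q,r] − [p,r] + [p,q]. For instance
  ∂[0,4,9] = [4,9] − [0,9] + [0,4],
  ∂[2,5,7] = [5,7] − [2,7] + [2,5].
As a 17×8 matrix over Z this has rank 7, with invariant factors (1,1,1,1,1,1,1).

Now H_k = ker ∂_k / im ∂_{k+1}, so:

  H_0: rank C_0 − rank ∂_1 = 11 − 9 = 2, and the invariant factors of ∂_1 are all 1, so H_0 ≅ Z^2.
  H_1: rank ker ∂_1 − rank ∂_2 = (17 − 9) − 7 = 1, and the invariant factors of ∂_2 are all 1, so H_1 ≅ Z.
  H_2: rank ker ∂_2 − rank ∂_3 = (8 − 7) − 0 = 1, and there is no ∂_3, so H_2 ≅ Z.

(K is a triangulation of the disjoint union of the circle S^1 and the 2-sphere S^2.)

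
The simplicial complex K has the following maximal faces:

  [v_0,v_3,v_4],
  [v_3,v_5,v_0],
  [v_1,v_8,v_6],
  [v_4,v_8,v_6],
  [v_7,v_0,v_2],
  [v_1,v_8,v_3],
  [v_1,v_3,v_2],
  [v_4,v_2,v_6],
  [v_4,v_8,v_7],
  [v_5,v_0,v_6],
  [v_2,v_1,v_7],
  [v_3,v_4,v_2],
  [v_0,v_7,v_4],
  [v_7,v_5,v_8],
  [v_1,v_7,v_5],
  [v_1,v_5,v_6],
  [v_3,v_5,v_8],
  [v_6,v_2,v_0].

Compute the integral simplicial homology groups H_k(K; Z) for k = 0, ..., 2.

K has 9 vertices, 27 edges, 18 triangles.
rank ∂_0 = 0, rank ∂_1 = 8 ⇒ b_0 = 9 − 0 − 8 = 1; all invariant factors of ∂_1 are 1 so no torsion. So H_0 ≅ Z.
rank ∂_1 = 8, rank ∂_2 = 18 ⇒ b_1 = 27 − 8 − 18 = 1; ∂_2 has invariant factor(s) [2] giving torsion. So H_1 ≅ Z × Z/2.
rank ∂_2 = 18, rank ∂_3 = 0 ⇒ b_2 = 18 − 18 − 0 = 0. So H_2 ≅ 0.

H_0 ≅ Z,  H_1 ≅ Z × Z/2,  H_2 = 0.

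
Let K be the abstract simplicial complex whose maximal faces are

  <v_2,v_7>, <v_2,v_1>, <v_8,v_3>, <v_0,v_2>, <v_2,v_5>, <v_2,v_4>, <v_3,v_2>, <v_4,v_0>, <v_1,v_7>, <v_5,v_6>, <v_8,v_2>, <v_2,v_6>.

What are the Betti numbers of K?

K has 9 vertices, 12 edges.
rank ∂_0 = 0, rank ∂_1 = 8 ⇒ b_0 = 9 − 0 − 8 = 1; all invariant factors of ∂_1 are 1 so no torsion. So H_0 = Z.
rank ∂_1 = 8, rank ∂_2 = 0 ⇒ b_1 = 12 − 8 − 0 = 4. So H_1 = Z^4.

b_0 = 1, b_1 = 4.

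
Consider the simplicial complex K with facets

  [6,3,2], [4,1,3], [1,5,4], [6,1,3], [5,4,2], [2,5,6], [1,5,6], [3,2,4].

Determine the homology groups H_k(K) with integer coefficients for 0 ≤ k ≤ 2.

Fix the vertex order 1 < 2 < 3 < 4 < 5 < 6 and write every simplex with vertices in increasing order. Then dim K = 2 and the simplices of K are:

  0-simplices (6): [1], [2], [3], [4], [5], [6]
  1-simplices (12): [1,3], [1,4], [1,5], [1,6], [2,3], [2,4], [2,5], [2,6], [3,4], [3,6], [4,5], [5,6]
  2-simplices (8): [1,3,4], [1,3,6], [1,4,5], [1,5,6], [2,3,4], [2,3,6], [2,4,5], [2,5,6]

giving chain groups C_0 ≅ Z^6, C_1 ≅ Z^12, C_2 ≅ Z^8.

∂_1: C_1 → C_0 sends each edge [p,q] (with p < q) to q − p. For instance
  ∂[1,5] = [5] − [1].
This gives a 6×12 integer matrix of rank 5; reducing to Smith normal form yields diagonal entries (1,1,1,1,1).

The boundary map ∂_2: C_2 → C_1 maps a triangle to the signed sum of its edges. For instance
  ∂[1,4,5] = [4,5] − [1,5] + [1,4],
  ∂[1,5,6] = [5,6] − [1,6] + [1,5].
This gives a 12×8 integer matrix of rank 7; reducing to Smith normal form yields diagonal entries (1,1,1,1,1,1,1).

Computing H_k = (kernel of ∂_k) / (image of ∂_{k+1}):

  H_0: rank C_0 − rank ∂_1 = 6 − 5 = 1, and the invariant factors of ∂_1 are all 1, so H_0 = Z.
  H_1: rank ker ∂_1 − rank ∂_2 = (12 − 5) − 7 = 0, and the invariant factors of ∂_2 are all 1, so H_1 = 0.
  H_2: rank ker ∂_2 − rank ∂_3 = (8 − 7) − 0 = 1, and there is no ∂_3, so H_2 = Z.

(K is a triangulation of the 2-sphere S^2.)

H_0 = Z,  H_1 = 0,  H_2 = Z.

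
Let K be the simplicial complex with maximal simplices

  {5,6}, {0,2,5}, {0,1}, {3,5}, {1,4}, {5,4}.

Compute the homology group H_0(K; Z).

H_0 = Z.

Order the vertices as 0 < 1 < 2 < 3 < 4 < 5 < 6. Listing each simplex with vertices in this order, K has dimension 2 with simplices:

  0-simplices (7): [0], [1], [2], [3], [4], [5], [6]
  1-simplices (8): [0,1], [0,2], [0,5], [1,4], [2,5], [3,5], [4,5], [5,6]
  2-simplices (1): [0,2,5]

Hence C_0 ≅ Z^7, C_1 ≅ Z^8, C_2 ≅ Z^1.

The boundary map ∂_1: C_1 → C_0 is given by ∂[p,q] = [q] − [p].
The 7×8 boundary matrix has rank 6 and Smith normal form diag(1,1,1,1,1,1).

The boundary map ∂_2: C_2 → C_1 maps a triangle to the signed sum of its edges. For instance
  ∂[0,2,5] = [2,5] − [0,5] + [0,2].
The 8×1 boundary matrix has rank 1 and Smith normal form diag(1).

Reading off H_k = ker ∂_k / im ∂_{k+1}:

  H_0: rank C_0 − rank ∂_1 = 7 − 6 = 1, and the invariant factors of ∂_1 are all 1, so H_0 = Z.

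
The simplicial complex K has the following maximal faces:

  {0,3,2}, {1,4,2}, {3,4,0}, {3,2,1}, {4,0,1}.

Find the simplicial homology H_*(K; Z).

H_0 ≅ Z,  H_1 ≅ Z,  H_2 = 0.

We work with the vertex ordering 0 < 1 < 2 < 3 < 4. The simplices of K, each written with vertices in increasing order, are:

  0-simplices (5): [0], [1], [2], [3], [4]
  1-simplices (10): [0,1], [0,2], [0,3], [0,4], [1,2], [1,3], [1,4], [2,3], [2,4], [3,4]
  2-simplices (5): [0,1,4], [0,2,3], [0,3,4], [1,2,3], [1,2,4]

giving chain groups C_0 ≅ Z^5, C_1 ≅ Z^10, C_2 ≅ Z^5.

∂_1: C_1 → C_0 is given by ∂[p,q] = [q] − [p].
This gives a 5×10 integer matrix of rank 4; reducing to Smith normal form yields diagonal entries (1,1,1,1).

Boundary ∂_2: C_2 → C_1 sends each 2-simplex [p,q,r] to [q,r] − [p,r] + [p,q]. For instance
  ∂[0,3,4] = [3,4] − [0,4] + [0,3],
  ∂[0,1,4] = [1,4] − [0,4] + [0,1].
The 10×5 boundary matrix has rank 5 and Smith normal form diag(1,1,1,1,1).

Reading off H_k = ker ∂_k / im ∂_{k+1}:

  H_0: rank C_0 − rank ∂_1 = 5 − 4 = 1, and the invariant factors of ∂_1 are all 1, so H_0 ≅ Z.
  H_1: rank ker ∂_1 − rank ∂_2 = (10 − 4) − 5 = 1, and the invariant factors of ∂_2 are all 1, so H_1 ≅ Z.
  H_2: rank ker ∂_2 − rank ∂_3 = (5 − 5) − 0 = 0, and there is no ∂_3, so H_2 ≅ 0.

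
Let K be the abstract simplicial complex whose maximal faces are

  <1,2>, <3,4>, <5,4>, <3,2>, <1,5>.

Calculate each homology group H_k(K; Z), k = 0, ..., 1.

K has 5 vertices, 5 edges.
rank ∂_0 = 0, rank ∂_1 = 4 ⇒ b_0 = 5 − 0 − 4 = 1; all invariant factors of ∂_1 are 1 so no torsion. So H_0 ≅ Z.
rank ∂_1 = 4, rank ∂_2 = 0 ⇒ b_1 = 5 − 4 − 0 = 1. So H_1 ≅ Z.

H_0 ≅ Z,  H_1 ≅ Z.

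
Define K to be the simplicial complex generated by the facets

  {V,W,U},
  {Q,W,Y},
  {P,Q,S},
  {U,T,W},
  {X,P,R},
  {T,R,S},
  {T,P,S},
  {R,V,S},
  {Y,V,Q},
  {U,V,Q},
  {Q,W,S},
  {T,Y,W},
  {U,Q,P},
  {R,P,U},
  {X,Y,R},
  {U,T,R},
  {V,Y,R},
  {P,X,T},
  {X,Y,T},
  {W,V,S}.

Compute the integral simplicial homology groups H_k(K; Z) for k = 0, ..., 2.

Fix the vertex order P < Q < R < S < T < U < V < W < X < Y and write every simplex with vertices in increasing order. Then dim K = 2 and the simplices of K are:

  0-simplices (10): P, Q, R, S, T, U, V, W, X, Y
  1-simplices (30): PQ, PR, PS, PT, PU, PX, QS, QU, QV, QW, QY, RS, RT, RU, RV, RX, RY, ST, SV, SW, TU, TW, TX, TY, UV, UW, VW, VY, WY, XY
  2-simplices (20): PQS, PQU, PRU, PRX, PST, PTX, QSW, QUV, QVY, QWY, RST, RSV, RTU, RVY, RXY, SVW, TUW, TWY, TXY, UVW

giving chain groups C_0 ≅ Z^10, C_1 ≅ Z^30, C_2 ≅ Z^20.

Boundary ∂_1: C_1 → C_0 maps an edge to its endpoints' difference, ∂[p,q] = q − p. For instance
  ∂RS = S − R.
As a 10×30 matrix over Z this has rank 9, with invariant factors (1,1,1,1,1,1,1,1,1).

∂_2: C_2 → C_1 maps a triangle to the signed sum of its edges. For instance
  ∂SVW = VW − SW + SV,
  ∂TUW = UW − TW + TU.
The resulting 30×20 matrix has rank 20, and its Smith normal form has invariant factors (1,1,1,1,1,1,1,1,1,1,1,1,1,1,1,1,1,1,1,2).

Now H_k = ker ∂_k / im ∂_{k+1}, so:

  H_0: rank C_0 − rank ∂_1 = 10 − 9 = 1, and the invariant factors of ∂_1 are all 1, so H_0 ≅ Z.
  H_1: rank ker ∂_1 − rank ∂_2 = (30 − 9) − 20 = 1, and ∂_2 has invariant factor 2 > 1, so H_1 ≅ Z ⊕ Z/2Z.
  H_2: rank ker ∂_2 − rank ∂_3 = (20 − 20) − 0 = 0, and there is no ∂_3, so H_2 ≅ 0.

As a check, the Euler characteristic is 10 − 30 + 20 = 0, which agrees with 1 − 1 + 0 = 0.

H_0 = Z,  H_1 = Z ⊕ Z/2Z,  H_2 = 0.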